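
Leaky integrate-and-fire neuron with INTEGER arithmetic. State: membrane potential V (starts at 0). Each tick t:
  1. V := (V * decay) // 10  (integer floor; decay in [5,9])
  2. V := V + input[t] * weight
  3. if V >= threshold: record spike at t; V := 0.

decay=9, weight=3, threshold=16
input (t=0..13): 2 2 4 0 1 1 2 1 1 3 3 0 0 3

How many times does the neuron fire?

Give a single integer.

t=0: input=2 -> V=6
t=1: input=2 -> V=11
t=2: input=4 -> V=0 FIRE
t=3: input=0 -> V=0
t=4: input=1 -> V=3
t=5: input=1 -> V=5
t=6: input=2 -> V=10
t=7: input=1 -> V=12
t=8: input=1 -> V=13
t=9: input=3 -> V=0 FIRE
t=10: input=3 -> V=9
t=11: input=0 -> V=8
t=12: input=0 -> V=7
t=13: input=3 -> V=15

Answer: 2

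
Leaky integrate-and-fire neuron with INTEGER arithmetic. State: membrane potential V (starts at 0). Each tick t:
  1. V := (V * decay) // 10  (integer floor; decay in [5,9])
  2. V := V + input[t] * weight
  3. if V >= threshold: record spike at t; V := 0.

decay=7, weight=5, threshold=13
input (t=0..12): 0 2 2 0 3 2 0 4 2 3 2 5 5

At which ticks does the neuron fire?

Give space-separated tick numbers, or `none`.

Answer: 2 4 7 9 11 12

Derivation:
t=0: input=0 -> V=0
t=1: input=2 -> V=10
t=2: input=2 -> V=0 FIRE
t=3: input=0 -> V=0
t=4: input=3 -> V=0 FIRE
t=5: input=2 -> V=10
t=6: input=0 -> V=7
t=7: input=4 -> V=0 FIRE
t=8: input=2 -> V=10
t=9: input=3 -> V=0 FIRE
t=10: input=2 -> V=10
t=11: input=5 -> V=0 FIRE
t=12: input=5 -> V=0 FIRE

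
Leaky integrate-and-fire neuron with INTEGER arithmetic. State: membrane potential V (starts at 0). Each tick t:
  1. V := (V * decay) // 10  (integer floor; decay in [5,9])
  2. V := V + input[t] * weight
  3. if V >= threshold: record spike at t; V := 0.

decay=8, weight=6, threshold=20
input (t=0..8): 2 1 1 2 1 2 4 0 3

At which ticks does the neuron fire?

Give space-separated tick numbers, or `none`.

t=0: input=2 -> V=12
t=1: input=1 -> V=15
t=2: input=1 -> V=18
t=3: input=2 -> V=0 FIRE
t=4: input=1 -> V=6
t=5: input=2 -> V=16
t=6: input=4 -> V=0 FIRE
t=7: input=0 -> V=0
t=8: input=3 -> V=18

Answer: 3 6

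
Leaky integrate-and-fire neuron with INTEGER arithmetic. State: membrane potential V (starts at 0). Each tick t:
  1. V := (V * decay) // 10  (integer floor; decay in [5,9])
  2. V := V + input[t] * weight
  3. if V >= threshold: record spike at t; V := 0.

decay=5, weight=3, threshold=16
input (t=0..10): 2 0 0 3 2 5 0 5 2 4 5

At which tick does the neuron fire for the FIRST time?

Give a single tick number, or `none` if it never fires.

Answer: 5

Derivation:
t=0: input=2 -> V=6
t=1: input=0 -> V=3
t=2: input=0 -> V=1
t=3: input=3 -> V=9
t=4: input=2 -> V=10
t=5: input=5 -> V=0 FIRE
t=6: input=0 -> V=0
t=7: input=5 -> V=15
t=8: input=2 -> V=13
t=9: input=4 -> V=0 FIRE
t=10: input=5 -> V=15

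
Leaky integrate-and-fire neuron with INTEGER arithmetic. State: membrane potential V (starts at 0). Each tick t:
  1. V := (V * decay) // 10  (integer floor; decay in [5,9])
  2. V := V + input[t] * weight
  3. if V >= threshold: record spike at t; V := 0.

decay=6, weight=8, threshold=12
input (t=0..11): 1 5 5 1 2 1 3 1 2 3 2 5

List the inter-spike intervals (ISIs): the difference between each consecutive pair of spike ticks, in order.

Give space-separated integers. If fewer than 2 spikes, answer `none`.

t=0: input=1 -> V=8
t=1: input=5 -> V=0 FIRE
t=2: input=5 -> V=0 FIRE
t=3: input=1 -> V=8
t=4: input=2 -> V=0 FIRE
t=5: input=1 -> V=8
t=6: input=3 -> V=0 FIRE
t=7: input=1 -> V=8
t=8: input=2 -> V=0 FIRE
t=9: input=3 -> V=0 FIRE
t=10: input=2 -> V=0 FIRE
t=11: input=5 -> V=0 FIRE

Answer: 1 2 2 2 1 1 1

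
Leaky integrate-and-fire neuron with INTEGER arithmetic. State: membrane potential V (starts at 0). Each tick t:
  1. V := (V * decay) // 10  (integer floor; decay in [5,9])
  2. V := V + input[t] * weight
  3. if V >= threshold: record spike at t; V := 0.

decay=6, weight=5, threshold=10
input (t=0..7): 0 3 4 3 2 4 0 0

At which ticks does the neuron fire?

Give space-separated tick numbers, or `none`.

Answer: 1 2 3 4 5

Derivation:
t=0: input=0 -> V=0
t=1: input=3 -> V=0 FIRE
t=2: input=4 -> V=0 FIRE
t=3: input=3 -> V=0 FIRE
t=4: input=2 -> V=0 FIRE
t=5: input=4 -> V=0 FIRE
t=6: input=0 -> V=0
t=7: input=0 -> V=0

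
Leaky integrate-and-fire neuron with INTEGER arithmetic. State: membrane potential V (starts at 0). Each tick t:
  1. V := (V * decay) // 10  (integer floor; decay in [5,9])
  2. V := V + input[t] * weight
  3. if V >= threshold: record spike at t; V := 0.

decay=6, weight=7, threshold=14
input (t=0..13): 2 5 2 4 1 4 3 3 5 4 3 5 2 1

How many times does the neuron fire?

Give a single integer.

Answer: 12

Derivation:
t=0: input=2 -> V=0 FIRE
t=1: input=5 -> V=0 FIRE
t=2: input=2 -> V=0 FIRE
t=3: input=4 -> V=0 FIRE
t=4: input=1 -> V=7
t=5: input=4 -> V=0 FIRE
t=6: input=3 -> V=0 FIRE
t=7: input=3 -> V=0 FIRE
t=8: input=5 -> V=0 FIRE
t=9: input=4 -> V=0 FIRE
t=10: input=3 -> V=0 FIRE
t=11: input=5 -> V=0 FIRE
t=12: input=2 -> V=0 FIRE
t=13: input=1 -> V=7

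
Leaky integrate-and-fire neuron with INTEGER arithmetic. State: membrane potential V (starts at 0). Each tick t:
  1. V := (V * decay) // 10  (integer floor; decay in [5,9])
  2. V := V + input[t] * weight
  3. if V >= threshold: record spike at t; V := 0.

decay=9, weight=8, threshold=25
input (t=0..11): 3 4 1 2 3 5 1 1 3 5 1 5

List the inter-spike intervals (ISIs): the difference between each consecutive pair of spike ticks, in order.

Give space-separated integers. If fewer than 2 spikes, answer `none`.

t=0: input=3 -> V=24
t=1: input=4 -> V=0 FIRE
t=2: input=1 -> V=8
t=3: input=2 -> V=23
t=4: input=3 -> V=0 FIRE
t=5: input=5 -> V=0 FIRE
t=6: input=1 -> V=8
t=7: input=1 -> V=15
t=8: input=3 -> V=0 FIRE
t=9: input=5 -> V=0 FIRE
t=10: input=1 -> V=8
t=11: input=5 -> V=0 FIRE

Answer: 3 1 3 1 2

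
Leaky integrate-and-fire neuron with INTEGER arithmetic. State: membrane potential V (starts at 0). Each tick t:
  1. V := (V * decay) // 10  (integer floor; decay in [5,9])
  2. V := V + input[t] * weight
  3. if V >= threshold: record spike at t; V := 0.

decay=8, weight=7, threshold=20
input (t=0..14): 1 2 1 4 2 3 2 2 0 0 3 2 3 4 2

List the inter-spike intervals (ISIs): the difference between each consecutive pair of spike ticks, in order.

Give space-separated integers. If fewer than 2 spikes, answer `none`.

Answer: 1 2 2 3 2 1

Derivation:
t=0: input=1 -> V=7
t=1: input=2 -> V=19
t=2: input=1 -> V=0 FIRE
t=3: input=4 -> V=0 FIRE
t=4: input=2 -> V=14
t=5: input=3 -> V=0 FIRE
t=6: input=2 -> V=14
t=7: input=2 -> V=0 FIRE
t=8: input=0 -> V=0
t=9: input=0 -> V=0
t=10: input=3 -> V=0 FIRE
t=11: input=2 -> V=14
t=12: input=3 -> V=0 FIRE
t=13: input=4 -> V=0 FIRE
t=14: input=2 -> V=14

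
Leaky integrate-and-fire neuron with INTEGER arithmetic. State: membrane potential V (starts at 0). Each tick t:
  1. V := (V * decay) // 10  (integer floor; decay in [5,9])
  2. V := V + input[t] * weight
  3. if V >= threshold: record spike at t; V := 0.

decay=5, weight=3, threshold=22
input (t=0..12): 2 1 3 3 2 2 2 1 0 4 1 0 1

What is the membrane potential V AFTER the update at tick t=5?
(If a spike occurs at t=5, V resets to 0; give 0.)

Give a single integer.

Answer: 12

Derivation:
t=0: input=2 -> V=6
t=1: input=1 -> V=6
t=2: input=3 -> V=12
t=3: input=3 -> V=15
t=4: input=2 -> V=13
t=5: input=2 -> V=12
t=6: input=2 -> V=12
t=7: input=1 -> V=9
t=8: input=0 -> V=4
t=9: input=4 -> V=14
t=10: input=1 -> V=10
t=11: input=0 -> V=5
t=12: input=1 -> V=5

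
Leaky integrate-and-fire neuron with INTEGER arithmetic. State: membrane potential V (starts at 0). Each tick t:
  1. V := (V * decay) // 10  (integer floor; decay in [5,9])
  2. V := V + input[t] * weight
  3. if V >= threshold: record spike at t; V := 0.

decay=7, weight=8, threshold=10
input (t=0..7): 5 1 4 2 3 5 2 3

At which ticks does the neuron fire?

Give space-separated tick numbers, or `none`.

t=0: input=5 -> V=0 FIRE
t=1: input=1 -> V=8
t=2: input=4 -> V=0 FIRE
t=3: input=2 -> V=0 FIRE
t=4: input=3 -> V=0 FIRE
t=5: input=5 -> V=0 FIRE
t=6: input=2 -> V=0 FIRE
t=7: input=3 -> V=0 FIRE

Answer: 0 2 3 4 5 6 7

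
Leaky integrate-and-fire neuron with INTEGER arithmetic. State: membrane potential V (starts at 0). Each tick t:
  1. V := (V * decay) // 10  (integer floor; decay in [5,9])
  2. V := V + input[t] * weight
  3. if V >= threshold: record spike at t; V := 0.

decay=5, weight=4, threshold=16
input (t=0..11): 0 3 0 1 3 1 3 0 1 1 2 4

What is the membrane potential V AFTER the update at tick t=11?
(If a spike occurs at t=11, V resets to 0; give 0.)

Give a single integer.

Answer: 0

Derivation:
t=0: input=0 -> V=0
t=1: input=3 -> V=12
t=2: input=0 -> V=6
t=3: input=1 -> V=7
t=4: input=3 -> V=15
t=5: input=1 -> V=11
t=6: input=3 -> V=0 FIRE
t=7: input=0 -> V=0
t=8: input=1 -> V=4
t=9: input=1 -> V=6
t=10: input=2 -> V=11
t=11: input=4 -> V=0 FIRE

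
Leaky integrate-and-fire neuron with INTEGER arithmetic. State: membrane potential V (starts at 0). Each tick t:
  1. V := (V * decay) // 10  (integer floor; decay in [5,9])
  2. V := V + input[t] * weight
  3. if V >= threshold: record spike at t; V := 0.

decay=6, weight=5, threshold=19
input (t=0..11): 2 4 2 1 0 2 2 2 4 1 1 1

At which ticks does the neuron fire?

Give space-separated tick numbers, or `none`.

Answer: 1 7 8

Derivation:
t=0: input=2 -> V=10
t=1: input=4 -> V=0 FIRE
t=2: input=2 -> V=10
t=3: input=1 -> V=11
t=4: input=0 -> V=6
t=5: input=2 -> V=13
t=6: input=2 -> V=17
t=7: input=2 -> V=0 FIRE
t=8: input=4 -> V=0 FIRE
t=9: input=1 -> V=5
t=10: input=1 -> V=8
t=11: input=1 -> V=9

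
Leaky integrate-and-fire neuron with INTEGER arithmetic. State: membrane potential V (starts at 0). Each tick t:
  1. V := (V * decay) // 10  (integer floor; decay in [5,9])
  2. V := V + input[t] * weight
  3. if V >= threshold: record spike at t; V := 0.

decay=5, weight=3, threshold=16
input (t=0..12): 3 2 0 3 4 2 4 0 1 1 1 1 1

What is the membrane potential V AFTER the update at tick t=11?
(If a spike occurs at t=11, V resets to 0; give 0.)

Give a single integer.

t=0: input=3 -> V=9
t=1: input=2 -> V=10
t=2: input=0 -> V=5
t=3: input=3 -> V=11
t=4: input=4 -> V=0 FIRE
t=5: input=2 -> V=6
t=6: input=4 -> V=15
t=7: input=0 -> V=7
t=8: input=1 -> V=6
t=9: input=1 -> V=6
t=10: input=1 -> V=6
t=11: input=1 -> V=6
t=12: input=1 -> V=6

Answer: 6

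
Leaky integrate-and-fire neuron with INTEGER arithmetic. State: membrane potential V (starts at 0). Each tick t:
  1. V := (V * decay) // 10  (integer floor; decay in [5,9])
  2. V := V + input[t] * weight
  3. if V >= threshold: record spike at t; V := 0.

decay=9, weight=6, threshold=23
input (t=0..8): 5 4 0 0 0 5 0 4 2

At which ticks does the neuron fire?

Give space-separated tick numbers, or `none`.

t=0: input=5 -> V=0 FIRE
t=1: input=4 -> V=0 FIRE
t=2: input=0 -> V=0
t=3: input=0 -> V=0
t=4: input=0 -> V=0
t=5: input=5 -> V=0 FIRE
t=6: input=0 -> V=0
t=7: input=4 -> V=0 FIRE
t=8: input=2 -> V=12

Answer: 0 1 5 7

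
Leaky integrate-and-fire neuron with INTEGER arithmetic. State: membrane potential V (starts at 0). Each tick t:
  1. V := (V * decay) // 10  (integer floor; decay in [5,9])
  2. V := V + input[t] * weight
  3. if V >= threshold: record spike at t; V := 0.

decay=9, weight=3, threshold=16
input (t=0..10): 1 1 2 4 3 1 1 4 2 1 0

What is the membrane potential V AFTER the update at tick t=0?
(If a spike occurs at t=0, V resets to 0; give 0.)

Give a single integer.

Answer: 3

Derivation:
t=0: input=1 -> V=3
t=1: input=1 -> V=5
t=2: input=2 -> V=10
t=3: input=4 -> V=0 FIRE
t=4: input=3 -> V=9
t=5: input=1 -> V=11
t=6: input=1 -> V=12
t=7: input=4 -> V=0 FIRE
t=8: input=2 -> V=6
t=9: input=1 -> V=8
t=10: input=0 -> V=7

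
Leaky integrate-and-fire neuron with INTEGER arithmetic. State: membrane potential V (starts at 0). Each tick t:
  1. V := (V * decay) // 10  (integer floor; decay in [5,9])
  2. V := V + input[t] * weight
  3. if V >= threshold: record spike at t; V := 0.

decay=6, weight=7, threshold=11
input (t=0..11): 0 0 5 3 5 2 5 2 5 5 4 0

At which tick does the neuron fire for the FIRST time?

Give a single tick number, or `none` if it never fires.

Answer: 2

Derivation:
t=0: input=0 -> V=0
t=1: input=0 -> V=0
t=2: input=5 -> V=0 FIRE
t=3: input=3 -> V=0 FIRE
t=4: input=5 -> V=0 FIRE
t=5: input=2 -> V=0 FIRE
t=6: input=5 -> V=0 FIRE
t=7: input=2 -> V=0 FIRE
t=8: input=5 -> V=0 FIRE
t=9: input=5 -> V=0 FIRE
t=10: input=4 -> V=0 FIRE
t=11: input=0 -> V=0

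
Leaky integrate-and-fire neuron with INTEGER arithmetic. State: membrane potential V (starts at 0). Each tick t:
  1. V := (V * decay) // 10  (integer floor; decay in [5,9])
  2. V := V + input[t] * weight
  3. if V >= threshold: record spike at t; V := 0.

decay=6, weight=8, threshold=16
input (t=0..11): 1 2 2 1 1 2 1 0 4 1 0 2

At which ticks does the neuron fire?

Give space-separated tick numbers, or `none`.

t=0: input=1 -> V=8
t=1: input=2 -> V=0 FIRE
t=2: input=2 -> V=0 FIRE
t=3: input=1 -> V=8
t=4: input=1 -> V=12
t=5: input=2 -> V=0 FIRE
t=6: input=1 -> V=8
t=7: input=0 -> V=4
t=8: input=4 -> V=0 FIRE
t=9: input=1 -> V=8
t=10: input=0 -> V=4
t=11: input=2 -> V=0 FIRE

Answer: 1 2 5 8 11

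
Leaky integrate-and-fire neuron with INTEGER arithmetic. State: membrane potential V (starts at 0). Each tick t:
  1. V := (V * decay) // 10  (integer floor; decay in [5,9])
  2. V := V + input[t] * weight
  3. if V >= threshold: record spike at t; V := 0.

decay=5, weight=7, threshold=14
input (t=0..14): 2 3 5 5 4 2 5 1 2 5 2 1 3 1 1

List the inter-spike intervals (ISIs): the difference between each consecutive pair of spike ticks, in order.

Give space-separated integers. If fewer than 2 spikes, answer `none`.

t=0: input=2 -> V=0 FIRE
t=1: input=3 -> V=0 FIRE
t=2: input=5 -> V=0 FIRE
t=3: input=5 -> V=0 FIRE
t=4: input=4 -> V=0 FIRE
t=5: input=2 -> V=0 FIRE
t=6: input=5 -> V=0 FIRE
t=7: input=1 -> V=7
t=8: input=2 -> V=0 FIRE
t=9: input=5 -> V=0 FIRE
t=10: input=2 -> V=0 FIRE
t=11: input=1 -> V=7
t=12: input=3 -> V=0 FIRE
t=13: input=1 -> V=7
t=14: input=1 -> V=10

Answer: 1 1 1 1 1 1 2 1 1 2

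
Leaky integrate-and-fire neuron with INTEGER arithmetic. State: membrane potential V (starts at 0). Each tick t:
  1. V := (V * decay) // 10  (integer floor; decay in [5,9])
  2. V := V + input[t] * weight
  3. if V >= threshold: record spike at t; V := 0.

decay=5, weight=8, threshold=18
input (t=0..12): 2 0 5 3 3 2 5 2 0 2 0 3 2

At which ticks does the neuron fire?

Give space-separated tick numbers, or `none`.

Answer: 2 3 4 6 9 11

Derivation:
t=0: input=2 -> V=16
t=1: input=0 -> V=8
t=2: input=5 -> V=0 FIRE
t=3: input=3 -> V=0 FIRE
t=4: input=3 -> V=0 FIRE
t=5: input=2 -> V=16
t=6: input=5 -> V=0 FIRE
t=7: input=2 -> V=16
t=8: input=0 -> V=8
t=9: input=2 -> V=0 FIRE
t=10: input=0 -> V=0
t=11: input=3 -> V=0 FIRE
t=12: input=2 -> V=16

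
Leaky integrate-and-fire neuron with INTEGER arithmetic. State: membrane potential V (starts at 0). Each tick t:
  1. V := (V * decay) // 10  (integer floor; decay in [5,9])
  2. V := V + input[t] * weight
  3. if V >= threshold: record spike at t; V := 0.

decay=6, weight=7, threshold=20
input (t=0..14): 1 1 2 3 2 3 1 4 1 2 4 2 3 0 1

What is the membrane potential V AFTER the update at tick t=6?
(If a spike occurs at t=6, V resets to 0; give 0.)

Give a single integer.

t=0: input=1 -> V=7
t=1: input=1 -> V=11
t=2: input=2 -> V=0 FIRE
t=3: input=3 -> V=0 FIRE
t=4: input=2 -> V=14
t=5: input=3 -> V=0 FIRE
t=6: input=1 -> V=7
t=7: input=4 -> V=0 FIRE
t=8: input=1 -> V=7
t=9: input=2 -> V=18
t=10: input=4 -> V=0 FIRE
t=11: input=2 -> V=14
t=12: input=3 -> V=0 FIRE
t=13: input=0 -> V=0
t=14: input=1 -> V=7

Answer: 7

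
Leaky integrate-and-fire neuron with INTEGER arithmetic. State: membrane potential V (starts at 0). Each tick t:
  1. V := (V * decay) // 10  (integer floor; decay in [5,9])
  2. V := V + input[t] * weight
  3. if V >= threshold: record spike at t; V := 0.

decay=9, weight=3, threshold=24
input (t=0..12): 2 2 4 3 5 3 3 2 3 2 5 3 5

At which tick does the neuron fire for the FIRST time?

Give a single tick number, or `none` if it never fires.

Answer: 3

Derivation:
t=0: input=2 -> V=6
t=1: input=2 -> V=11
t=2: input=4 -> V=21
t=3: input=3 -> V=0 FIRE
t=4: input=5 -> V=15
t=5: input=3 -> V=22
t=6: input=3 -> V=0 FIRE
t=7: input=2 -> V=6
t=8: input=3 -> V=14
t=9: input=2 -> V=18
t=10: input=5 -> V=0 FIRE
t=11: input=3 -> V=9
t=12: input=5 -> V=23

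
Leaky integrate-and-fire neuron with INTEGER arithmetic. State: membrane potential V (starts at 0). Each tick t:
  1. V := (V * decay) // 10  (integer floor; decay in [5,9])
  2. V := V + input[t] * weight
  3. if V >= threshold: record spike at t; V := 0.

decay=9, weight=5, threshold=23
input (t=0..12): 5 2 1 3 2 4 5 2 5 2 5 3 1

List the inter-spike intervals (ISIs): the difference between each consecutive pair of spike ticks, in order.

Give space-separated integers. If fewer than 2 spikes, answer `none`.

Answer: 3 2 1 2 2

Derivation:
t=0: input=5 -> V=0 FIRE
t=1: input=2 -> V=10
t=2: input=1 -> V=14
t=3: input=3 -> V=0 FIRE
t=4: input=2 -> V=10
t=5: input=4 -> V=0 FIRE
t=6: input=5 -> V=0 FIRE
t=7: input=2 -> V=10
t=8: input=5 -> V=0 FIRE
t=9: input=2 -> V=10
t=10: input=5 -> V=0 FIRE
t=11: input=3 -> V=15
t=12: input=1 -> V=18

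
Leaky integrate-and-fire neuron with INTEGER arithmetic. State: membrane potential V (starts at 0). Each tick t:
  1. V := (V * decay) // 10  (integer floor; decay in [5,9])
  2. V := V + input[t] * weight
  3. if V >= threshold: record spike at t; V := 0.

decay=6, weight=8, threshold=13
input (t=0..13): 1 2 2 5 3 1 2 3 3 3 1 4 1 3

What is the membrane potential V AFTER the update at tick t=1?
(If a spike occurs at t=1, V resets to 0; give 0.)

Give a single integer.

t=0: input=1 -> V=8
t=1: input=2 -> V=0 FIRE
t=2: input=2 -> V=0 FIRE
t=3: input=5 -> V=0 FIRE
t=4: input=3 -> V=0 FIRE
t=5: input=1 -> V=8
t=6: input=2 -> V=0 FIRE
t=7: input=3 -> V=0 FIRE
t=8: input=3 -> V=0 FIRE
t=9: input=3 -> V=0 FIRE
t=10: input=1 -> V=8
t=11: input=4 -> V=0 FIRE
t=12: input=1 -> V=8
t=13: input=3 -> V=0 FIRE

Answer: 0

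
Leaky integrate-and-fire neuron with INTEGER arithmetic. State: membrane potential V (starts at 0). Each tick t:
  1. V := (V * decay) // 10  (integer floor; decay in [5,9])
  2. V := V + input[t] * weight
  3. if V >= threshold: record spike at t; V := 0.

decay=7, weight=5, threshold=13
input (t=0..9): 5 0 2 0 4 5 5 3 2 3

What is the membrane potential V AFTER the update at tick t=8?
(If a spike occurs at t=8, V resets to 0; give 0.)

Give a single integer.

Answer: 10

Derivation:
t=0: input=5 -> V=0 FIRE
t=1: input=0 -> V=0
t=2: input=2 -> V=10
t=3: input=0 -> V=7
t=4: input=4 -> V=0 FIRE
t=5: input=5 -> V=0 FIRE
t=6: input=5 -> V=0 FIRE
t=7: input=3 -> V=0 FIRE
t=8: input=2 -> V=10
t=9: input=3 -> V=0 FIRE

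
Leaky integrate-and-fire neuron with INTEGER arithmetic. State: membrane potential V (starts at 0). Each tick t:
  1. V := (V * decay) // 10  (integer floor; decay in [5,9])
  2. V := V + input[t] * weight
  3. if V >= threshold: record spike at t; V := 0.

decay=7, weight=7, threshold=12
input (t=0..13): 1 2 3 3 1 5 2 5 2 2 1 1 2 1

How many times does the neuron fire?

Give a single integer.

Answer: 9

Derivation:
t=0: input=1 -> V=7
t=1: input=2 -> V=0 FIRE
t=2: input=3 -> V=0 FIRE
t=3: input=3 -> V=0 FIRE
t=4: input=1 -> V=7
t=5: input=5 -> V=0 FIRE
t=6: input=2 -> V=0 FIRE
t=7: input=5 -> V=0 FIRE
t=8: input=2 -> V=0 FIRE
t=9: input=2 -> V=0 FIRE
t=10: input=1 -> V=7
t=11: input=1 -> V=11
t=12: input=2 -> V=0 FIRE
t=13: input=1 -> V=7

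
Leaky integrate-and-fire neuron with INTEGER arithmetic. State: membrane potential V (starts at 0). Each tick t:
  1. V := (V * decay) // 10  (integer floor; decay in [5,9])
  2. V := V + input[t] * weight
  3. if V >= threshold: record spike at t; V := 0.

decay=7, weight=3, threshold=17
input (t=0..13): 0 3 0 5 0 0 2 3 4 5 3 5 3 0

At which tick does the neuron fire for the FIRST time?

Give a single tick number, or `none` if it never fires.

Answer: 3

Derivation:
t=0: input=0 -> V=0
t=1: input=3 -> V=9
t=2: input=0 -> V=6
t=3: input=5 -> V=0 FIRE
t=4: input=0 -> V=0
t=5: input=0 -> V=0
t=6: input=2 -> V=6
t=7: input=3 -> V=13
t=8: input=4 -> V=0 FIRE
t=9: input=5 -> V=15
t=10: input=3 -> V=0 FIRE
t=11: input=5 -> V=15
t=12: input=3 -> V=0 FIRE
t=13: input=0 -> V=0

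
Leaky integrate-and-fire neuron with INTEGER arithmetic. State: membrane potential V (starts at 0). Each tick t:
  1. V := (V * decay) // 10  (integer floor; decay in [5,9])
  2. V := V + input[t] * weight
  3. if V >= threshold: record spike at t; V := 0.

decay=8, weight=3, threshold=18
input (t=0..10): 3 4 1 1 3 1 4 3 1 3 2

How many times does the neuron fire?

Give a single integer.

t=0: input=3 -> V=9
t=1: input=4 -> V=0 FIRE
t=2: input=1 -> V=3
t=3: input=1 -> V=5
t=4: input=3 -> V=13
t=5: input=1 -> V=13
t=6: input=4 -> V=0 FIRE
t=7: input=3 -> V=9
t=8: input=1 -> V=10
t=9: input=3 -> V=17
t=10: input=2 -> V=0 FIRE

Answer: 3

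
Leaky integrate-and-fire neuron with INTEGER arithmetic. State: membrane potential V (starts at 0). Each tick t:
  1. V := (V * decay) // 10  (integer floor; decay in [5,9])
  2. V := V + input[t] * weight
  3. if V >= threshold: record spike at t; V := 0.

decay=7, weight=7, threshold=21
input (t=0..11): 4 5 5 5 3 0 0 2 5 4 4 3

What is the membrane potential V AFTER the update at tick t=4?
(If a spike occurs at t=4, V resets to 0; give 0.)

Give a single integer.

t=0: input=4 -> V=0 FIRE
t=1: input=5 -> V=0 FIRE
t=2: input=5 -> V=0 FIRE
t=3: input=5 -> V=0 FIRE
t=4: input=3 -> V=0 FIRE
t=5: input=0 -> V=0
t=6: input=0 -> V=0
t=7: input=2 -> V=14
t=8: input=5 -> V=0 FIRE
t=9: input=4 -> V=0 FIRE
t=10: input=4 -> V=0 FIRE
t=11: input=3 -> V=0 FIRE

Answer: 0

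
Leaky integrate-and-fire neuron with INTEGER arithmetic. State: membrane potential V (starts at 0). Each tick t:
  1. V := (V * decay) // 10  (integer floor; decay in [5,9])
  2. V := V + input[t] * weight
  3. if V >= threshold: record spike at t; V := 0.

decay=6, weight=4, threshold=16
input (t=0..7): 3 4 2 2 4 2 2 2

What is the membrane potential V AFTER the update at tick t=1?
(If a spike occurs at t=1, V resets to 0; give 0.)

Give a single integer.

t=0: input=3 -> V=12
t=1: input=4 -> V=0 FIRE
t=2: input=2 -> V=8
t=3: input=2 -> V=12
t=4: input=4 -> V=0 FIRE
t=5: input=2 -> V=8
t=6: input=2 -> V=12
t=7: input=2 -> V=15

Answer: 0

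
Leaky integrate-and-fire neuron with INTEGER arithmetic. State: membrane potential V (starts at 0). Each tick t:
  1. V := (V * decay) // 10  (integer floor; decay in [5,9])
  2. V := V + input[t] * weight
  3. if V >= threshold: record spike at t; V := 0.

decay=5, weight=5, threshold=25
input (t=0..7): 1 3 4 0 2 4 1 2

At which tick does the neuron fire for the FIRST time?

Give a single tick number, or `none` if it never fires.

Answer: 2

Derivation:
t=0: input=1 -> V=5
t=1: input=3 -> V=17
t=2: input=4 -> V=0 FIRE
t=3: input=0 -> V=0
t=4: input=2 -> V=10
t=5: input=4 -> V=0 FIRE
t=6: input=1 -> V=5
t=7: input=2 -> V=12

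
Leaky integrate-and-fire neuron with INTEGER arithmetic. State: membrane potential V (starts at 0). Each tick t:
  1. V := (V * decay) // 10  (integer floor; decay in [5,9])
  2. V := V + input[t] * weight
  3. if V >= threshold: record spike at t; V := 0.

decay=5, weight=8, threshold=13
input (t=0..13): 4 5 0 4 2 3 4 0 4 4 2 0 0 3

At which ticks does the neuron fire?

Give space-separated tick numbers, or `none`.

t=0: input=4 -> V=0 FIRE
t=1: input=5 -> V=0 FIRE
t=2: input=0 -> V=0
t=3: input=4 -> V=0 FIRE
t=4: input=2 -> V=0 FIRE
t=5: input=3 -> V=0 FIRE
t=6: input=4 -> V=0 FIRE
t=7: input=0 -> V=0
t=8: input=4 -> V=0 FIRE
t=9: input=4 -> V=0 FIRE
t=10: input=2 -> V=0 FIRE
t=11: input=0 -> V=0
t=12: input=0 -> V=0
t=13: input=3 -> V=0 FIRE

Answer: 0 1 3 4 5 6 8 9 10 13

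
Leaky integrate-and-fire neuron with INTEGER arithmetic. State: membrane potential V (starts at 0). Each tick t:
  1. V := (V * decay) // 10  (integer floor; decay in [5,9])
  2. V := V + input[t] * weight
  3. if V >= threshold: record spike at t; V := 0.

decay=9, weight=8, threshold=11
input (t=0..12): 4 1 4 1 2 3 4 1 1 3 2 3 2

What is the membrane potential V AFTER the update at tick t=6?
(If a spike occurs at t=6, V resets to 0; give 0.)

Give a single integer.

Answer: 0

Derivation:
t=0: input=4 -> V=0 FIRE
t=1: input=1 -> V=8
t=2: input=4 -> V=0 FIRE
t=3: input=1 -> V=8
t=4: input=2 -> V=0 FIRE
t=5: input=3 -> V=0 FIRE
t=6: input=4 -> V=0 FIRE
t=7: input=1 -> V=8
t=8: input=1 -> V=0 FIRE
t=9: input=3 -> V=0 FIRE
t=10: input=2 -> V=0 FIRE
t=11: input=3 -> V=0 FIRE
t=12: input=2 -> V=0 FIRE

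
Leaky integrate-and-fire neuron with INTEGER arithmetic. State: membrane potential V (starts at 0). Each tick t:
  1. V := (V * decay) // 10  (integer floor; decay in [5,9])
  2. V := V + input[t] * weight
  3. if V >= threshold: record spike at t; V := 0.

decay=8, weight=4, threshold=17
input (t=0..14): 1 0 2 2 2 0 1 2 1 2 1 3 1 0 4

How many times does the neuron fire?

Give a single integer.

t=0: input=1 -> V=4
t=1: input=0 -> V=3
t=2: input=2 -> V=10
t=3: input=2 -> V=16
t=4: input=2 -> V=0 FIRE
t=5: input=0 -> V=0
t=6: input=1 -> V=4
t=7: input=2 -> V=11
t=8: input=1 -> V=12
t=9: input=2 -> V=0 FIRE
t=10: input=1 -> V=4
t=11: input=3 -> V=15
t=12: input=1 -> V=16
t=13: input=0 -> V=12
t=14: input=4 -> V=0 FIRE

Answer: 3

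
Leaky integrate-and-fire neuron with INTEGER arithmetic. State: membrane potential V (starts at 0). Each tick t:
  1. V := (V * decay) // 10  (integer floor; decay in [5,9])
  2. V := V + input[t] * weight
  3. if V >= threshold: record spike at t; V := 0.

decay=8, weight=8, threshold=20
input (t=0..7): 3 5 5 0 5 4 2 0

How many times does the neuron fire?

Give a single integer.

Answer: 5

Derivation:
t=0: input=3 -> V=0 FIRE
t=1: input=5 -> V=0 FIRE
t=2: input=5 -> V=0 FIRE
t=3: input=0 -> V=0
t=4: input=5 -> V=0 FIRE
t=5: input=4 -> V=0 FIRE
t=6: input=2 -> V=16
t=7: input=0 -> V=12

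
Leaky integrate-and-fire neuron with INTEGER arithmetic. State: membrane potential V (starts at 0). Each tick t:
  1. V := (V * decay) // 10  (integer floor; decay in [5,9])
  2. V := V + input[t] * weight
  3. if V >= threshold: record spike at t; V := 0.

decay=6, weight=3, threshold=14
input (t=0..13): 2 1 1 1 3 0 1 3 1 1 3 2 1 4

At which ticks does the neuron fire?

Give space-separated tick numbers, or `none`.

Answer: 10 13

Derivation:
t=0: input=2 -> V=6
t=1: input=1 -> V=6
t=2: input=1 -> V=6
t=3: input=1 -> V=6
t=4: input=3 -> V=12
t=5: input=0 -> V=7
t=6: input=1 -> V=7
t=7: input=3 -> V=13
t=8: input=1 -> V=10
t=9: input=1 -> V=9
t=10: input=3 -> V=0 FIRE
t=11: input=2 -> V=6
t=12: input=1 -> V=6
t=13: input=4 -> V=0 FIRE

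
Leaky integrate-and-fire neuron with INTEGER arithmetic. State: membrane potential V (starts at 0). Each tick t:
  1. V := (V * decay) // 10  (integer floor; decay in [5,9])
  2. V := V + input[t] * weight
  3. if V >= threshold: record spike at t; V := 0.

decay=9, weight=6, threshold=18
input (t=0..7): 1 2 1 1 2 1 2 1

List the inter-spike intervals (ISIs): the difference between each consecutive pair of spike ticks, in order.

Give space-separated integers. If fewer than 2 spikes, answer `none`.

Answer: 3

Derivation:
t=0: input=1 -> V=6
t=1: input=2 -> V=17
t=2: input=1 -> V=0 FIRE
t=3: input=1 -> V=6
t=4: input=2 -> V=17
t=5: input=1 -> V=0 FIRE
t=6: input=2 -> V=12
t=7: input=1 -> V=16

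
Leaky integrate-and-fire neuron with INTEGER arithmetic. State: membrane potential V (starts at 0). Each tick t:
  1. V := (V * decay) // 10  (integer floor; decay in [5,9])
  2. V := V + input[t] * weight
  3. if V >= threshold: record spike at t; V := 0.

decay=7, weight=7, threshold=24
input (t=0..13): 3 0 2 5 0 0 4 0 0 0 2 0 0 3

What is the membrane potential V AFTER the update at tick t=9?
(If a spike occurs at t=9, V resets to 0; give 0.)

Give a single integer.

t=0: input=3 -> V=21
t=1: input=0 -> V=14
t=2: input=2 -> V=23
t=3: input=5 -> V=0 FIRE
t=4: input=0 -> V=0
t=5: input=0 -> V=0
t=6: input=4 -> V=0 FIRE
t=7: input=0 -> V=0
t=8: input=0 -> V=0
t=9: input=0 -> V=0
t=10: input=2 -> V=14
t=11: input=0 -> V=9
t=12: input=0 -> V=6
t=13: input=3 -> V=0 FIRE

Answer: 0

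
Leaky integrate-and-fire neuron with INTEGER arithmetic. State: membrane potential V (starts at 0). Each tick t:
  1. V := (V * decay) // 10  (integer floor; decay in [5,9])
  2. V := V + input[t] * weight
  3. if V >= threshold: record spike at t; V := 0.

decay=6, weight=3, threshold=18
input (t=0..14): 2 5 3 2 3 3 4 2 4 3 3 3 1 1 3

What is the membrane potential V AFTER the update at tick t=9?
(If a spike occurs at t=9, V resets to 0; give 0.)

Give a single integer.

Answer: 9

Derivation:
t=0: input=2 -> V=6
t=1: input=5 -> V=0 FIRE
t=2: input=3 -> V=9
t=3: input=2 -> V=11
t=4: input=3 -> V=15
t=5: input=3 -> V=0 FIRE
t=6: input=4 -> V=12
t=7: input=2 -> V=13
t=8: input=4 -> V=0 FIRE
t=9: input=3 -> V=9
t=10: input=3 -> V=14
t=11: input=3 -> V=17
t=12: input=1 -> V=13
t=13: input=1 -> V=10
t=14: input=3 -> V=15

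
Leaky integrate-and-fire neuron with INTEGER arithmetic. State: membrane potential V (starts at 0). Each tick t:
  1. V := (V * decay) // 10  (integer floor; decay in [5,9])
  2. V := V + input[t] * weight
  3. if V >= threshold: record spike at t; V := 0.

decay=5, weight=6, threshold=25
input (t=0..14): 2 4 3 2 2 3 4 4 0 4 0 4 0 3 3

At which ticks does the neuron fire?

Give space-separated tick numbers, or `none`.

Answer: 1 5 7 11 14

Derivation:
t=0: input=2 -> V=12
t=1: input=4 -> V=0 FIRE
t=2: input=3 -> V=18
t=3: input=2 -> V=21
t=4: input=2 -> V=22
t=5: input=3 -> V=0 FIRE
t=6: input=4 -> V=24
t=7: input=4 -> V=0 FIRE
t=8: input=0 -> V=0
t=9: input=4 -> V=24
t=10: input=0 -> V=12
t=11: input=4 -> V=0 FIRE
t=12: input=0 -> V=0
t=13: input=3 -> V=18
t=14: input=3 -> V=0 FIRE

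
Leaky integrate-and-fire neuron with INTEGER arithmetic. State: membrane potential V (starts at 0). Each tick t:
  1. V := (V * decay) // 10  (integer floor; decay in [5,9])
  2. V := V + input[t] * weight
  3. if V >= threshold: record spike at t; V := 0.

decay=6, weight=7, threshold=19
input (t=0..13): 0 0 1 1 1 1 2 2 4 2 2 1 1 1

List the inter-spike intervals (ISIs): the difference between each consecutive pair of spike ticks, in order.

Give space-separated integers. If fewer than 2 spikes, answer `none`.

Answer: 2 2

Derivation:
t=0: input=0 -> V=0
t=1: input=0 -> V=0
t=2: input=1 -> V=7
t=3: input=1 -> V=11
t=4: input=1 -> V=13
t=5: input=1 -> V=14
t=6: input=2 -> V=0 FIRE
t=7: input=2 -> V=14
t=8: input=4 -> V=0 FIRE
t=9: input=2 -> V=14
t=10: input=2 -> V=0 FIRE
t=11: input=1 -> V=7
t=12: input=1 -> V=11
t=13: input=1 -> V=13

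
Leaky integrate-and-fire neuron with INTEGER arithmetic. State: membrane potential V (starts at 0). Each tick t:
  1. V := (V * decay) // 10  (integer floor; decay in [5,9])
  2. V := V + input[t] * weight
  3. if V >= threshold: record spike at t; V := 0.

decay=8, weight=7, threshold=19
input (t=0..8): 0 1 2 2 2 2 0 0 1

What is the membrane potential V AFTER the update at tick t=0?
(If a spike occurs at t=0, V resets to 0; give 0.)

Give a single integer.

t=0: input=0 -> V=0
t=1: input=1 -> V=7
t=2: input=2 -> V=0 FIRE
t=3: input=2 -> V=14
t=4: input=2 -> V=0 FIRE
t=5: input=2 -> V=14
t=6: input=0 -> V=11
t=7: input=0 -> V=8
t=8: input=1 -> V=13

Answer: 0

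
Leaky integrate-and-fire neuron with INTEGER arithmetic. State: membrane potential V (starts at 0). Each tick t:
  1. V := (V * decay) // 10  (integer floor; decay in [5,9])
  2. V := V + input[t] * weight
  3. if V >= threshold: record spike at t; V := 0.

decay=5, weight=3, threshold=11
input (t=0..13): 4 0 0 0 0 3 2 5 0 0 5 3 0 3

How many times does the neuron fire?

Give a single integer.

Answer: 4

Derivation:
t=0: input=4 -> V=0 FIRE
t=1: input=0 -> V=0
t=2: input=0 -> V=0
t=3: input=0 -> V=0
t=4: input=0 -> V=0
t=5: input=3 -> V=9
t=6: input=2 -> V=10
t=7: input=5 -> V=0 FIRE
t=8: input=0 -> V=0
t=9: input=0 -> V=0
t=10: input=5 -> V=0 FIRE
t=11: input=3 -> V=9
t=12: input=0 -> V=4
t=13: input=3 -> V=0 FIRE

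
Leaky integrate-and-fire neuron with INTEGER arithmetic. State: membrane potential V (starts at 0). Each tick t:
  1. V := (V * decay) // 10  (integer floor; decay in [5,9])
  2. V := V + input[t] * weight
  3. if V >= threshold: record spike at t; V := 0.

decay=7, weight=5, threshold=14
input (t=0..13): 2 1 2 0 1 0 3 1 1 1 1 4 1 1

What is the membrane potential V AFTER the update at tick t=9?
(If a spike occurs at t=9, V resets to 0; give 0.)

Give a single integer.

t=0: input=2 -> V=10
t=1: input=1 -> V=12
t=2: input=2 -> V=0 FIRE
t=3: input=0 -> V=0
t=4: input=1 -> V=5
t=5: input=0 -> V=3
t=6: input=3 -> V=0 FIRE
t=7: input=1 -> V=5
t=8: input=1 -> V=8
t=9: input=1 -> V=10
t=10: input=1 -> V=12
t=11: input=4 -> V=0 FIRE
t=12: input=1 -> V=5
t=13: input=1 -> V=8

Answer: 10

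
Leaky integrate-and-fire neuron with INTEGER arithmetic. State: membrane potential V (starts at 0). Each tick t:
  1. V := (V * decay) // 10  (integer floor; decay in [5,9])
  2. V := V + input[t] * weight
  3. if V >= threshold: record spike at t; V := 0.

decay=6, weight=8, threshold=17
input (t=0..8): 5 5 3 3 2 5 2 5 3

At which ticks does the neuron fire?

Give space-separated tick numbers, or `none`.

t=0: input=5 -> V=0 FIRE
t=1: input=5 -> V=0 FIRE
t=2: input=3 -> V=0 FIRE
t=3: input=3 -> V=0 FIRE
t=4: input=2 -> V=16
t=5: input=5 -> V=0 FIRE
t=6: input=2 -> V=16
t=7: input=5 -> V=0 FIRE
t=8: input=3 -> V=0 FIRE

Answer: 0 1 2 3 5 7 8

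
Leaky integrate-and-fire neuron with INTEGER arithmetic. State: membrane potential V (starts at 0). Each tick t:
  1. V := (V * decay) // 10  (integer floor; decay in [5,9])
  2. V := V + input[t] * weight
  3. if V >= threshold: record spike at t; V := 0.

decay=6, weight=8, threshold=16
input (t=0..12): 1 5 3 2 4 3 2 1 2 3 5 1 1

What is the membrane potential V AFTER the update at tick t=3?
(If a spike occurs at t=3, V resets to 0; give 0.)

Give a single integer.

t=0: input=1 -> V=8
t=1: input=5 -> V=0 FIRE
t=2: input=3 -> V=0 FIRE
t=3: input=2 -> V=0 FIRE
t=4: input=4 -> V=0 FIRE
t=5: input=3 -> V=0 FIRE
t=6: input=2 -> V=0 FIRE
t=7: input=1 -> V=8
t=8: input=2 -> V=0 FIRE
t=9: input=3 -> V=0 FIRE
t=10: input=5 -> V=0 FIRE
t=11: input=1 -> V=8
t=12: input=1 -> V=12

Answer: 0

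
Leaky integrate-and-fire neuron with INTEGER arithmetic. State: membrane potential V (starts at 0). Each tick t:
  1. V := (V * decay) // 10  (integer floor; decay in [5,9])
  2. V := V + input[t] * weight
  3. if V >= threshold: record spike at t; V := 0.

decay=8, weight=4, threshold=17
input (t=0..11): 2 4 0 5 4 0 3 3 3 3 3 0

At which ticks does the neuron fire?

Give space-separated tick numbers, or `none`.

Answer: 1 3 6 8 10

Derivation:
t=0: input=2 -> V=8
t=1: input=4 -> V=0 FIRE
t=2: input=0 -> V=0
t=3: input=5 -> V=0 FIRE
t=4: input=4 -> V=16
t=5: input=0 -> V=12
t=6: input=3 -> V=0 FIRE
t=7: input=3 -> V=12
t=8: input=3 -> V=0 FIRE
t=9: input=3 -> V=12
t=10: input=3 -> V=0 FIRE
t=11: input=0 -> V=0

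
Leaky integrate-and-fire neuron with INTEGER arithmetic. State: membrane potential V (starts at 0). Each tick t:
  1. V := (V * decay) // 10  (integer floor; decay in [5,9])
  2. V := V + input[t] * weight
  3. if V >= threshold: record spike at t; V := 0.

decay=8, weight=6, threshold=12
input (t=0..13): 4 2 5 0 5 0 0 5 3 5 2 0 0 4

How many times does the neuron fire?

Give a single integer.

t=0: input=4 -> V=0 FIRE
t=1: input=2 -> V=0 FIRE
t=2: input=5 -> V=0 FIRE
t=3: input=0 -> V=0
t=4: input=5 -> V=0 FIRE
t=5: input=0 -> V=0
t=6: input=0 -> V=0
t=7: input=5 -> V=0 FIRE
t=8: input=3 -> V=0 FIRE
t=9: input=5 -> V=0 FIRE
t=10: input=2 -> V=0 FIRE
t=11: input=0 -> V=0
t=12: input=0 -> V=0
t=13: input=4 -> V=0 FIRE

Answer: 9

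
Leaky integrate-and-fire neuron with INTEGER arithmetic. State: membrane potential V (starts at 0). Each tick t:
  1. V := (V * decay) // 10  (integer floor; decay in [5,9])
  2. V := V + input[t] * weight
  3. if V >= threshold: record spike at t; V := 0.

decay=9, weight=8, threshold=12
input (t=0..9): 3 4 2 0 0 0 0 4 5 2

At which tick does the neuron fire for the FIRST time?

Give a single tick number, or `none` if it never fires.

Answer: 0

Derivation:
t=0: input=3 -> V=0 FIRE
t=1: input=4 -> V=0 FIRE
t=2: input=2 -> V=0 FIRE
t=3: input=0 -> V=0
t=4: input=0 -> V=0
t=5: input=0 -> V=0
t=6: input=0 -> V=0
t=7: input=4 -> V=0 FIRE
t=8: input=5 -> V=0 FIRE
t=9: input=2 -> V=0 FIRE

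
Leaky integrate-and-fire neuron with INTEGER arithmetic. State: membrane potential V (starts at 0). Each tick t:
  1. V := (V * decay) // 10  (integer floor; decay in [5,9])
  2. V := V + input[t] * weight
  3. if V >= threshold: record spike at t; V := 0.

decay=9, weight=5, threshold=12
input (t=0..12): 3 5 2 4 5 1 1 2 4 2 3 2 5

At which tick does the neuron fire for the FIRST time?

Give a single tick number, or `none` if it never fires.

t=0: input=3 -> V=0 FIRE
t=1: input=5 -> V=0 FIRE
t=2: input=2 -> V=10
t=3: input=4 -> V=0 FIRE
t=4: input=5 -> V=0 FIRE
t=5: input=1 -> V=5
t=6: input=1 -> V=9
t=7: input=2 -> V=0 FIRE
t=8: input=4 -> V=0 FIRE
t=9: input=2 -> V=10
t=10: input=3 -> V=0 FIRE
t=11: input=2 -> V=10
t=12: input=5 -> V=0 FIRE

Answer: 0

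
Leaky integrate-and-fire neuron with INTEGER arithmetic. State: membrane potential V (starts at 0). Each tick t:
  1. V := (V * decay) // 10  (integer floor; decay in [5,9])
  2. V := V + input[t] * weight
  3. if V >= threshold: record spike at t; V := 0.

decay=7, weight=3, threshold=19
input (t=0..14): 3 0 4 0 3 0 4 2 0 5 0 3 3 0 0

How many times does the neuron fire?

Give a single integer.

t=0: input=3 -> V=9
t=1: input=0 -> V=6
t=2: input=4 -> V=16
t=3: input=0 -> V=11
t=4: input=3 -> V=16
t=5: input=0 -> V=11
t=6: input=4 -> V=0 FIRE
t=7: input=2 -> V=6
t=8: input=0 -> V=4
t=9: input=5 -> V=17
t=10: input=0 -> V=11
t=11: input=3 -> V=16
t=12: input=3 -> V=0 FIRE
t=13: input=0 -> V=0
t=14: input=0 -> V=0

Answer: 2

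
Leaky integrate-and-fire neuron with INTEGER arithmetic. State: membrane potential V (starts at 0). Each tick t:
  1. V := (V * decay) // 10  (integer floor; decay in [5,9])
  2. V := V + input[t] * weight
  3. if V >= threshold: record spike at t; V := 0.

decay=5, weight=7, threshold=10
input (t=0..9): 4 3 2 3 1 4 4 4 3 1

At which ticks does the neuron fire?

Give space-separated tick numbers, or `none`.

Answer: 0 1 2 3 5 6 7 8

Derivation:
t=0: input=4 -> V=0 FIRE
t=1: input=3 -> V=0 FIRE
t=2: input=2 -> V=0 FIRE
t=3: input=3 -> V=0 FIRE
t=4: input=1 -> V=7
t=5: input=4 -> V=0 FIRE
t=6: input=4 -> V=0 FIRE
t=7: input=4 -> V=0 FIRE
t=8: input=3 -> V=0 FIRE
t=9: input=1 -> V=7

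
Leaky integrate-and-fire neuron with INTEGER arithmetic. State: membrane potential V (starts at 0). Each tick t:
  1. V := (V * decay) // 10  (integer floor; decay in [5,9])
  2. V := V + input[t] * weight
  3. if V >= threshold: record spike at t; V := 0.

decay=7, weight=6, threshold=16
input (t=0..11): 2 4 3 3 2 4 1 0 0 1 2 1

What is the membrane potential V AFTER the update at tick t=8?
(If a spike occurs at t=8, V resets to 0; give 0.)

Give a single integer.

t=0: input=2 -> V=12
t=1: input=4 -> V=0 FIRE
t=2: input=3 -> V=0 FIRE
t=3: input=3 -> V=0 FIRE
t=4: input=2 -> V=12
t=5: input=4 -> V=0 FIRE
t=6: input=1 -> V=6
t=7: input=0 -> V=4
t=8: input=0 -> V=2
t=9: input=1 -> V=7
t=10: input=2 -> V=0 FIRE
t=11: input=1 -> V=6

Answer: 2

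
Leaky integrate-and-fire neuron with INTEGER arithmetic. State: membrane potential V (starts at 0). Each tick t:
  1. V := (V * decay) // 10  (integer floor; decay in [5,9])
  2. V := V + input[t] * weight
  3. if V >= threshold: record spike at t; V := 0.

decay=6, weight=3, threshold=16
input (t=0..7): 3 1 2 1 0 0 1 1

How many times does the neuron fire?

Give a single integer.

Answer: 0

Derivation:
t=0: input=3 -> V=9
t=1: input=1 -> V=8
t=2: input=2 -> V=10
t=3: input=1 -> V=9
t=4: input=0 -> V=5
t=5: input=0 -> V=3
t=6: input=1 -> V=4
t=7: input=1 -> V=5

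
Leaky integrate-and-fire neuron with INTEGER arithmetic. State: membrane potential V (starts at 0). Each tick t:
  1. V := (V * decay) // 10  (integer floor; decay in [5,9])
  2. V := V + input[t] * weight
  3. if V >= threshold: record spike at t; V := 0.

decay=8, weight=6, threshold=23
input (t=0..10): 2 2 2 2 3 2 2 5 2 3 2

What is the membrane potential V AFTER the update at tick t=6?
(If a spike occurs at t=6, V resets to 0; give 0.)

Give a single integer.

t=0: input=2 -> V=12
t=1: input=2 -> V=21
t=2: input=2 -> V=0 FIRE
t=3: input=2 -> V=12
t=4: input=3 -> V=0 FIRE
t=5: input=2 -> V=12
t=6: input=2 -> V=21
t=7: input=5 -> V=0 FIRE
t=8: input=2 -> V=12
t=9: input=3 -> V=0 FIRE
t=10: input=2 -> V=12

Answer: 21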